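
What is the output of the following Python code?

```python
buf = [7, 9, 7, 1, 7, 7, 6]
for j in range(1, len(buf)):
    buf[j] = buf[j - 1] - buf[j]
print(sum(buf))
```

-85

j=1: buf[1] = 7-9 = -2 → [7, -2, 7, 1, 7, 7, 6]
j=2: buf[2] = (-2)-7 = -9 → [7, -2, -9, 1, 7, 7, 6]
j=3: buf[3] = (-9)-1 = -10 → [7, -2, -9, -10, 7, 7, 6]
j=4: buf[4] = (-10)-7 = -17 → [7, -2, -9, -10, -17, 7, 6]
j=5: buf[5] = (-17)-7 = -24 → [7, -2, -9, -10, -17, -24, 6]
j=6: buf[6] = (-24)-6 = -30 → [7, -2, -9, -10, -17, -24, -30]
sum = -85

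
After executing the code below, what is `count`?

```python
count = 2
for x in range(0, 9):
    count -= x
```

-34

x=0: count = 2-0 = 2
x=1: count = 2-1 = 1
x=2: count = 1-2 = -1
x=3: count = (-1)-3 = -4
x=4: count = (-4)-4 = -8
x=5: count = (-8)-5 = -13
x=6: count = (-13)-6 = -19
x=7: count = (-19)-7 = -26
x=8: count = (-26)-8 = -34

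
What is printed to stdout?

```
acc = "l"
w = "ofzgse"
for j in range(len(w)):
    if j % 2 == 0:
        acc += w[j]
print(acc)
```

lozs

j=0: add 'o' → 'lo'
j=1: skip
j=2: add 'z' → 'loz'
j=3: skip
j=4: add 's' → 'lozs'
j=5: skip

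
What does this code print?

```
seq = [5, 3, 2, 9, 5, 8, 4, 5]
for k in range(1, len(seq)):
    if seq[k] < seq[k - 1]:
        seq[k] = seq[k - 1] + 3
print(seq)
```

k=1: 3<5, seq[1] = 5+3 = 8 → [5, 8, 2, 9, 5, 8, 4, 5]
k=2: 2<8, seq[2] = 8+3 = 11 → [5, 8, 11, 9, 5, 8, 4, 5]
k=3: 9<11, seq[3] = 11+3 = 14 → [5, 8, 11, 14, 5, 8, 4, 5]
k=4: 5<14, seq[4] = 14+3 = 17 → [5, 8, 11, 14, 17, 8, 4, 5]
k=5: 8<17, seq[5] = 17+3 = 20 → [5, 8, 11, 14, 17, 20, 4, 5]
k=6: 4<20, seq[6] = 20+3 = 23 → [5, 8, 11, 14, 17, 20, 23, 5]
k=7: 5<23, seq[7] = 23+3 = 26 → [5, 8, 11, 14, 17, 20, 23, 26]

[5, 8, 11, 14, 17, 20, 23, 26]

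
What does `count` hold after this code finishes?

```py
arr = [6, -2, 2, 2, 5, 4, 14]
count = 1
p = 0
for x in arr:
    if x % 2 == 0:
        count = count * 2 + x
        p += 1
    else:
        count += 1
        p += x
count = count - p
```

x=6: even, count = 1*2+6 = 8; p=1
x=-2: even, count = 8*2+(-2) = 14; p=2
x=2: even, count = 14*2+2 = 30; p=3
x=2: even, count = 30*2+2 = 62; p=4
x=5: not even, count = 62+1 = 63; p=9
x=4: even, count = 63*2+4 = 130; p=10
x=14: even, count = 130*2+14 = 274; p=11
count-p = 274-11 = 263

263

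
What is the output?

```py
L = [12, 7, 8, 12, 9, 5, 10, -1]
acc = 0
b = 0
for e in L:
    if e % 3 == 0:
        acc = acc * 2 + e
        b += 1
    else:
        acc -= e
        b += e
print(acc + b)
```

e=12: %3==0, acc = 0*2+12 = 12; b=1
e=7: not %3==0, acc = 12-7 = 5; b=8
e=8: not %3==0, acc = 5-8 = -3; b=16
e=12: %3==0, acc = (-3)*2+12 = 6; b=17
e=9: %3==0, acc = 6*2+9 = 21; b=18
e=5: not %3==0, acc = 21-5 = 16; b=23
e=10: not %3==0, acc = 16-10 = 6; b=33
e=-1: not %3==0, acc = 6-(-1) = 7; b=32
acc+b = 7+32 = 39

39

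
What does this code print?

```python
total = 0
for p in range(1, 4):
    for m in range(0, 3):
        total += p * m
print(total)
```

p=1,m=0: total = 0+0 = 0
p=1,m=1: total = 0+1 = 1
p=1,m=2: total = 1+2 = 3
p=2,m=0: total = 3+0 = 3
p=2,m=1: total = 3+2 = 5
p=2,m=2: total = 5+4 = 9
p=3,m=0: total = 9+0 = 9
p=3,m=1: total = 9+3 = 12
p=3,m=2: total = 12+6 = 18

18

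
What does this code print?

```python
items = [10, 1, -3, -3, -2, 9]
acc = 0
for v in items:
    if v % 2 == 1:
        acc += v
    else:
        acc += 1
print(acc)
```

6

v=10: not odd, acc = 0+1 = 1
v=1: odd, acc = 1+1 = 2
v=-3: odd, acc = 2+(-3) = -1
v=-3: odd, acc = (-1)+(-3) = -4
v=-2: not odd, acc = (-4)+1 = -3
v=9: odd, acc = (-3)+9 = 6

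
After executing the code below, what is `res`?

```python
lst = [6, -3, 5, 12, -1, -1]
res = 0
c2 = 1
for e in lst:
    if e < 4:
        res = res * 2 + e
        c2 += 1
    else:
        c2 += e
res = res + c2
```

e=6: not <4; c2=7
e=-3: <4, res = 0*2+(-3) = -3; c2=8
e=5: not <4; c2=13
e=12: not <4; c2=25
e=-1: <4, res = (-3)*2+(-1) = -7; c2=26
e=-1: <4, res = (-7)*2+(-1) = -15; c2=27
res+c2 = (-15)+27 = 12

12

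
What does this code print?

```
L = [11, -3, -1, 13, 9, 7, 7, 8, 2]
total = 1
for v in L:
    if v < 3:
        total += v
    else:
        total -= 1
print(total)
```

v=11: not <3, total = 1-1 = 0
v=-3: <3, total = 0+(-3) = -3
v=-1: <3, total = (-3)+(-1) = -4
v=13: not <3, total = (-4)-1 = -5
v=9: not <3, total = (-5)-1 = -6
v=7: not <3, total = (-6)-1 = -7
v=7: not <3, total = (-7)-1 = -8
v=8: not <3, total = (-8)-1 = -9
v=2: <3, total = (-9)+2 = -7

-7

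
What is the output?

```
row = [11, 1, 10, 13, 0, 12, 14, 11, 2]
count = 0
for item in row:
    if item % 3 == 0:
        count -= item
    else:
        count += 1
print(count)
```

-5

item=11: not %3==0, count = 0+1 = 1
item=1: not %3==0, count = 1+1 = 2
item=10: not %3==0, count = 2+1 = 3
item=13: not %3==0, count = 3+1 = 4
item=0: %3==0, count = 4-0 = 4
item=12: %3==0, count = 4-12 = -8
item=14: not %3==0, count = (-8)+1 = -7
item=11: not %3==0, count = (-7)+1 = -6
item=2: not %3==0, count = (-6)+1 = -5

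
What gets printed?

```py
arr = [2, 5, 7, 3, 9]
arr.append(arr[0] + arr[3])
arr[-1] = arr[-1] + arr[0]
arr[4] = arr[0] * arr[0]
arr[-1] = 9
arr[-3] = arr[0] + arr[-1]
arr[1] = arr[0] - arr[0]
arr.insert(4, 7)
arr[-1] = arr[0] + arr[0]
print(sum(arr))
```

35

append arr[0]+arr[3] = 2+3 = 5 → [2, 5, 7, 3, 9, 5]
arr[-1] = arr[-1]+arr[0] = 5+2 = 7 → [2, 5, 7, 3, 9, 7]
arr[4] = arr[0]*arr[0] = 2*2 = 4 → [2, 5, 7, 3, 4, 7]
arr[-1] = 9 → [2, 5, 7, 3, 4, 9]
arr[-3] = arr[0]+arr[-1] = 2+9 = 11 → [2, 5, 7, 11, 4, 9]
arr[1] = arr[0]-arr[0] = 2-2 = 0 → [2, 0, 7, 11, 4, 9]
insert 7 at 4 → [2, 0, 7, 11, 7, 4, 9]
arr[-1] = arr[0]+arr[0] = 2+2 = 4 → [2, 0, 7, 11, 7, 4, 4]
sum = 35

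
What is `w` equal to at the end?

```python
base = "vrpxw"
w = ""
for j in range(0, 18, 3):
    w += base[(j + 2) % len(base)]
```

j=0: add base[2]='p' → 'p'
j=3: add base[0]='v' → 'pv'
j=6: add base[3]='x' → 'pvx'
j=9: add base[1]='r' → 'pvxr'
j=12: add base[4]='w' → 'pvxrw'
j=15: add base[2]='p' → 'pvxrwp'

'pvxrwp'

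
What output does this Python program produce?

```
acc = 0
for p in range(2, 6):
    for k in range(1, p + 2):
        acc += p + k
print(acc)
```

p=2,k=1: acc = 0+3 = 3
p=2,k=2: acc = 3+4 = 7
p=2,k=3: acc = 7+5 = 12
p=3,k=1: acc = 12+4 = 16
p=3,k=2: acc = 16+5 = 21
p=3,k=3: acc = 21+6 = 27
p=3,k=4: acc = 27+7 = 34
p=4,k=1: acc = 34+5 = 39
p=4,k=2: acc = 39+6 = 45
p=4,k=3: acc = 45+7 = 52
p=4,k=4: acc = 52+8 = 60
p=4,k=5: acc = 60+9 = 69
p=5,k=1: acc = 69+6 = 75
p=5,k=2: acc = 75+7 = 82
p=5,k=3: acc = 82+8 = 90
p=5,k=4: acc = 90+9 = 99
p=5,k=5: acc = 99+10 = 109
p=5,k=6: acc = 109+11 = 120

120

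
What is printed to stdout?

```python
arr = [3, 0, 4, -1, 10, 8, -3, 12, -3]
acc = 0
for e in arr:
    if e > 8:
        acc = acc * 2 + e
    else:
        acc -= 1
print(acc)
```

e=3: not >8, acc = 0-1 = -1
e=0: not >8, acc = (-1)-1 = -2
e=4: not >8, acc = (-2)-1 = -3
e=-1: not >8, acc = (-3)-1 = -4
e=10: >8, acc = (-4)*2+10 = 2
e=8: not >8, acc = 2-1 = 1
e=-3: not >8, acc = 1-1 = 0
e=12: >8, acc = 0*2+12 = 12
e=-3: not >8, acc = 12-1 = 11

11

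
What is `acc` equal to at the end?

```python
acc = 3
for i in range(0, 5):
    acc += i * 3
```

33

i=0: acc = 3+0*3 = 3
i=1: acc = 3+1*3 = 6
i=2: acc = 6+2*3 = 12
i=3: acc = 12+3*3 = 21
i=4: acc = 21+4*3 = 33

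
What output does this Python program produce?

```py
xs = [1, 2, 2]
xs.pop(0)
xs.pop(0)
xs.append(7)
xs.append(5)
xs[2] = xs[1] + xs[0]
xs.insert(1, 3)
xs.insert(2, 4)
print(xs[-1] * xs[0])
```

18

pop(0) removes 1 → [2, 2]
pop(0) removes 2 → [2]
append 7 → [2, 7]
append 5 → [2, 7, 5]
xs[2] = xs[1]+xs[0] = 7+2 = 9 → [2, 7, 9]
insert 3 at 1 → [2, 3, 7, 9]
insert 4 at 2 → [2, 3, 4, 7, 9]
xs[-1]*xs[0] = 9*2 = 18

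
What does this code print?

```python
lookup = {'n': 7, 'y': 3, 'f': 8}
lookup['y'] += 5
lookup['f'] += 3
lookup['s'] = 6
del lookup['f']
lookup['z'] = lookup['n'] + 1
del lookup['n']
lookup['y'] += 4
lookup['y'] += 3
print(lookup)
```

lookup['y'] = 3+5 = 8 → {'n': 7, 'y': 8, 'f': 8}
lookup['f'] = 8+3 = 11 → {'n': 7, 'y': 8, 'f': 11}
lookup['s'] = 6 → {'n': 7, 'y': 8, 'f': 11, 's': 6}
del 'f' → {'n': 7, 'y': 8, 's': 6}
lookup['z'] = lookup['n']+1 = 8 → {'n': 7, 'y': 8, 's': 6, 'z': 8}
del 'n' → {'y': 8, 's': 6, 'z': 8}
lookup['y'] = 8+4 = 12 → {'y': 12, 's': 6, 'z': 8}
lookup['y'] = 12+3 = 15 → {'y': 15, 's': 6, 'z': 8}

{'y': 15, 's': 6, 'z': 8}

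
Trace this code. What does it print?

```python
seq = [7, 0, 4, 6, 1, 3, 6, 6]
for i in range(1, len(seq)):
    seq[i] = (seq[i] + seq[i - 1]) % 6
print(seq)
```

[7, 1, 5, 5, 0, 3, 3, 3]

i=1: seq[1] = (0+7)%6 = 1 → [7, 1, 4, 6, 1, 3, 6, 6]
i=2: seq[2] = (4+1)%6 = 5 → [7, 1, 5, 6, 1, 3, 6, 6]
i=3: seq[3] = (6+5)%6 = 5 → [7, 1, 5, 5, 1, 3, 6, 6]
i=4: seq[4] = (1+5)%6 = 0 → [7, 1, 5, 5, 0, 3, 6, 6]
i=5: seq[5] = (3+0)%6 = 3 → [7, 1, 5, 5, 0, 3, 6, 6]
i=6: seq[6] = (6+3)%6 = 3 → [7, 1, 5, 5, 0, 3, 3, 6]
i=7: seq[7] = (6+3)%6 = 3 → [7, 1, 5, 5, 0, 3, 3, 3]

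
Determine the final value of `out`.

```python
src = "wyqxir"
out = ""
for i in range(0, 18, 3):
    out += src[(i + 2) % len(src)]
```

i=0: add src[2]='q' → 'q'
i=3: add src[5]='r' → 'qr'
i=6: add src[2]='q' → 'qrq'
i=9: add src[5]='r' → 'qrqr'
i=12: add src[2]='q' → 'qrqrq'
i=15: add src[5]='r' → 'qrqrqr'

'qrqrqr'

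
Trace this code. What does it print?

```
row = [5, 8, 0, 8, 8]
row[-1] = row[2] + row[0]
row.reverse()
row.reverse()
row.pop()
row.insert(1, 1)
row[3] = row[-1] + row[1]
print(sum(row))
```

31

row[-1] = row[2]+row[0] = 0+5 = 5 → [5, 8, 0, 8, 5]
reverse → [5, 8, 0, 8, 5]
reverse → [5, 8, 0, 8, 5]
pop() removes 5 → [5, 8, 0, 8]
insert 1 at 1 → [5, 1, 8, 0, 8]
row[3] = row[-1]+row[1] = 8+1 = 9 → [5, 1, 8, 9, 8]
sum = 31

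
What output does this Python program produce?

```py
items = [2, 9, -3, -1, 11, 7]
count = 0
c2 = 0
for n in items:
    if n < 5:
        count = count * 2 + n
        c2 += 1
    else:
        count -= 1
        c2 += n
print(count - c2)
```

n=2: <5, count = 0*2+2 = 2; c2=1
n=9: not <5, count = 2-1 = 1; c2=10
n=-3: <5, count = 1*2+(-3) = -1; c2=11
n=-1: <5, count = (-1)*2+(-1) = -3; c2=12
n=11: not <5, count = (-3)-1 = -4; c2=23
n=7: not <5, count = (-4)-1 = -5; c2=30
count-c2 = (-5)-30 = -35

-35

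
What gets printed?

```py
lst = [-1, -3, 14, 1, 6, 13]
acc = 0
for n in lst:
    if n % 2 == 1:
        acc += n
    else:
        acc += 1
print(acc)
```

12

n=-1: odd, acc = 0+(-1) = -1
n=-3: odd, acc = (-1)+(-3) = -4
n=14: not odd, acc = (-4)+1 = -3
n=1: odd, acc = (-3)+1 = -2
n=6: not odd, acc = (-2)+1 = -1
n=13: odd, acc = (-1)+13 = 12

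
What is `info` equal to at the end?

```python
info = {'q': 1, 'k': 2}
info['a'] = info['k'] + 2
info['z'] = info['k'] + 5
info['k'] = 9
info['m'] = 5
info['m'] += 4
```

{'q': 1, 'k': 9, 'a': 4, 'z': 7, 'm': 9}

info['a'] = info['k']+2 = 4 → {'q': 1, 'k': 2, 'a': 4}
info['z'] = info['k']+5 = 7 → {'q': 1, 'k': 2, 'a': 4, 'z': 7}
info['k'] = 9 → {'q': 1, 'k': 9, 'a': 4, 'z': 7}
info['m'] = 5 → {'q': 1, 'k': 9, 'a': 4, 'z': 7, 'm': 5}
info['m'] = 5+4 = 9 → {'q': 1, 'k': 9, 'a': 4, 'z': 7, 'm': 9}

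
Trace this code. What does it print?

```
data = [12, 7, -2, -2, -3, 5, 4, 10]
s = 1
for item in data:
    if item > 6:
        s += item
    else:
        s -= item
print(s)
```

item=12: >6, s = 1+12 = 13
item=7: >6, s = 13+7 = 20
item=-2: not >6, s = 20-(-2) = 22
item=-2: not >6, s = 22-(-2) = 24
item=-3: not >6, s = 24-(-3) = 27
item=5: not >6, s = 27-5 = 22
item=4: not >6, s = 22-4 = 18
item=10: >6, s = 18+10 = 28

28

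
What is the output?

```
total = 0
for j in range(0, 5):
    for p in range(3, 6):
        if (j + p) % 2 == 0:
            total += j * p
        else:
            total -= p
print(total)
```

24

j=0,p=3: odd sum, total = 0-3 = -3
j=0,p=4: even sum, total = (-3)+0 = -3
j=0,p=5: odd sum, total = (-3)-5 = -8
j=1,p=3: even sum, total = (-8)+3 = -5
j=1,p=4: odd sum, total = (-5)-4 = -9
j=1,p=5: even sum, total = (-9)+5 = -4
j=2,p=3: odd sum, total = (-4)-3 = -7
j=2,p=4: even sum, total = (-7)+8 = 1
j=2,p=5: odd sum, total = 1-5 = -4
j=3,p=3: even sum, total = (-4)+9 = 5
j=3,p=4: odd sum, total = 5-4 = 1
j=3,p=5: even sum, total = 1+15 = 16
j=4,p=3: odd sum, total = 16-3 = 13
j=4,p=4: even sum, total = 13+16 = 29
j=4,p=5: odd sum, total = 29-5 = 24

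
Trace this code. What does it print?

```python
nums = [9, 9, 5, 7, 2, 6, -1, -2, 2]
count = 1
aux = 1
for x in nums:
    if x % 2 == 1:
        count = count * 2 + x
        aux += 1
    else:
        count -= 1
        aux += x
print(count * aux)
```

x=9: odd, count = 1*2+9 = 11; aux=2
x=9: odd, count = 11*2+9 = 31; aux=3
x=5: odd, count = 31*2+5 = 67; aux=4
x=7: odd, count = 67*2+7 = 141; aux=5
x=2: not odd, count = 141-1 = 140; aux=7
x=6: not odd, count = 140-1 = 139; aux=13
x=-1: odd, count = 139*2+(-1) = 277; aux=14
x=-2: not odd, count = 277-1 = 276; aux=12
x=2: not odd, count = 276-1 = 275; aux=14
count*aux = 275*14 = 3850

3850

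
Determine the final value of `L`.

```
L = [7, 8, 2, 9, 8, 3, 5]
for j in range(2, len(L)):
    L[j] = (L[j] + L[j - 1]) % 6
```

[7, 8, 4, 1, 3, 0, 5]

j=2: L[2] = (2+8)%6 = 4 → [7, 8, 4, 9, 8, 3, 5]
j=3: L[3] = (9+4)%6 = 1 → [7, 8, 4, 1, 8, 3, 5]
j=4: L[4] = (8+1)%6 = 3 → [7, 8, 4, 1, 3, 3, 5]
j=5: L[5] = (3+3)%6 = 0 → [7, 8, 4, 1, 3, 0, 5]
j=6: L[6] = (5+0)%6 = 5 → [7, 8, 4, 1, 3, 0, 5]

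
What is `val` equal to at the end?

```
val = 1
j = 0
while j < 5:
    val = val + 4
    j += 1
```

21

j=0: val = 1+4 = 5
j=1: val = 5+4 = 9
j=2: val = 9+4 = 13
j=3: val = 13+4 = 17
j=4: val = 17+4 = 21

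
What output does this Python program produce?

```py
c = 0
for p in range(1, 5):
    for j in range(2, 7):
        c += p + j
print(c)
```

p=1,j=2: c = 0+3 = 3
p=1,j=3: c = 3+4 = 7
p=1,j=4: c = 7+5 = 12
p=1,j=5: c = 12+6 = 18
p=1,j=6: c = 18+7 = 25
p=2,j=2: c = 25+4 = 29
p=2,j=3: c = 29+5 = 34
p=2,j=4: c = 34+6 = 40
p=2,j=5: c = 40+7 = 47
p=2,j=6: c = 47+8 = 55
p=3,j=2: c = 55+5 = 60
p=3,j=3: c = 60+6 = 66
p=3,j=4: c = 66+7 = 73
p=3,j=5: c = 73+8 = 81
p=3,j=6: c = 81+9 = 90
p=4,j=2: c = 90+6 = 96
p=4,j=3: c = 96+7 = 103
p=4,j=4: c = 103+8 = 111
p=4,j=5: c = 111+9 = 120
p=4,j=6: c = 120+10 = 130

130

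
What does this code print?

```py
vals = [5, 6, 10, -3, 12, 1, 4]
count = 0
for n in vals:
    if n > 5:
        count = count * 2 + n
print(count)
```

n=5: not >5
n=6: >5, count = 0*2+6 = 6
n=10: >5, count = 6*2+10 = 22
n=-3: not >5
n=12: >5, count = 22*2+12 = 56
n=1: not >5
n=4: not >5

56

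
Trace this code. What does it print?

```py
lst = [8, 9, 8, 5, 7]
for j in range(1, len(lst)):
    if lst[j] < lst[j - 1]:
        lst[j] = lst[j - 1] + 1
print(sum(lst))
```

50

j=1: 9>=8, unchanged → [8, 9, 8, 5, 7]
j=2: 8<9, lst[2] = 9+1 = 10 → [8, 9, 10, 5, 7]
j=3: 5<10, lst[3] = 10+1 = 11 → [8, 9, 10, 11, 7]
j=4: 7<11, lst[4] = 11+1 = 12 → [8, 9, 10, 11, 12]
sum = 50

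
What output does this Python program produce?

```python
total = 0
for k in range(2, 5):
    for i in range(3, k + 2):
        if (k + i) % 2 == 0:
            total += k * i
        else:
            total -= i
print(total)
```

10

k=2,i=3: odd sum, total = 0-3 = -3
k=3,i=3: even sum, total = (-3)+9 = 6
k=3,i=4: odd sum, total = 6-4 = 2
k=4,i=3: odd sum, total = 2-3 = -1
k=4,i=4: even sum, total = (-1)+16 = 15
k=4,i=5: odd sum, total = 15-5 = 10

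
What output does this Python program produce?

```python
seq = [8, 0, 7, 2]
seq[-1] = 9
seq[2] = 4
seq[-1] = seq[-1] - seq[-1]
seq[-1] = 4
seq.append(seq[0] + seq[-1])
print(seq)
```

seq[-1] = 9 → [8, 0, 7, 9]
seq[2] = 4 → [8, 0, 4, 9]
seq[-1] = seq[-1]-seq[-1] = 9-9 = 0 → [8, 0, 4, 0]
seq[-1] = 4 → [8, 0, 4, 4]
append seq[0]+seq[-1] = 8+4 = 12 → [8, 0, 4, 4, 12]

[8, 0, 4, 4, 12]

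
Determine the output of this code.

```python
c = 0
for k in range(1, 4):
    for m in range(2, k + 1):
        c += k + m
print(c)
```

15

k=2,m=2: c = 0+4 = 4
k=3,m=2: c = 4+5 = 9
k=3,m=3: c = 9+6 = 15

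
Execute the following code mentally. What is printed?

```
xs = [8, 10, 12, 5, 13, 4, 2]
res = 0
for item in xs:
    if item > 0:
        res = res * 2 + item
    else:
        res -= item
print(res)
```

1126

item=8: >0, res = 0*2+8 = 8
item=10: >0, res = 8*2+10 = 26
item=12: >0, res = 26*2+12 = 64
item=5: >0, res = 64*2+5 = 133
item=13: >0, res = 133*2+13 = 279
item=4: >0, res = 279*2+4 = 562
item=2: >0, res = 562*2+2 = 1126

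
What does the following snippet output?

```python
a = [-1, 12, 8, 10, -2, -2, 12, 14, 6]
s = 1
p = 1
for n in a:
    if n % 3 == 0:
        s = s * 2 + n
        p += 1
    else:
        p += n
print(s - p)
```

n=-1: not %3==0; p=0
n=12: %3==0, s = 1*2+12 = 14; p=1
n=8: not %3==0; p=9
n=10: not %3==0; p=19
n=-2: not %3==0; p=17
n=-2: not %3==0; p=15
n=12: %3==0, s = 14*2+12 = 40; p=16
n=14: not %3==0; p=30
n=6: %3==0, s = 40*2+6 = 86; p=31
s-p = 86-31 = 55

55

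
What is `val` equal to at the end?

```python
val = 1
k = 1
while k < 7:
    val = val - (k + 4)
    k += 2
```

k=1: val = 1-5 = -4
k=3: val = (-4)-7 = -11
k=5: val = (-11)-9 = -20

-20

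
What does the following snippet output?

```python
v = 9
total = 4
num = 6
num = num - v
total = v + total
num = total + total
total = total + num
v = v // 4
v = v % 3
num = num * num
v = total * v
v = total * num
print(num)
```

676

num = 6-9 = -3
total = 9+4 = 13
num = 13+13 = 26
total = 13+26 = 39
v = 9//4 = 2
v = 2%3 = 2
num = 26*26 = 676
v = 39*2 = 78
v = 39*676 = 26364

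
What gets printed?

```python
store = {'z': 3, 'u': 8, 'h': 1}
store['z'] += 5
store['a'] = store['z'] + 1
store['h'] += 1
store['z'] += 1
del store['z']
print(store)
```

store['z'] = 3+5 = 8 → {'z': 8, 'u': 8, 'h': 1}
store['a'] = store['z']+1 = 9 → {'z': 8, 'u': 8, 'h': 1, 'a': 9}
store['h'] = 1+1 = 2 → {'z': 8, 'u': 8, 'h': 2, 'a': 9}
store['z'] = 8+1 = 9 → {'z': 9, 'u': 8, 'h': 2, 'a': 9}
del 'z' → {'u': 8, 'h': 2, 'a': 9}

{'u': 8, 'h': 2, 'a': 9}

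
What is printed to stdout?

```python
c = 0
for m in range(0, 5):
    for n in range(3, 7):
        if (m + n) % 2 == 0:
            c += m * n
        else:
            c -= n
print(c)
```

48

m=0,n=3: odd sum, c = 0-3 = -3
m=0,n=4: even sum, c = (-3)+0 = -3
m=0,n=5: odd sum, c = (-3)-5 = -8
m=0,n=6: even sum, c = (-8)+0 = -8
m=1,n=3: even sum, c = (-8)+3 = -5
m=1,n=4: odd sum, c = (-5)-4 = -9
m=1,n=5: even sum, c = (-9)+5 = -4
m=1,n=6: odd sum, c = (-4)-6 = -10
m=2,n=3: odd sum, c = (-10)-3 = -13
m=2,n=4: even sum, c = (-13)+8 = -5
m=2,n=5: odd sum, c = (-5)-5 = -10
m=2,n=6: even sum, c = (-10)+12 = 2
m=3,n=3: even sum, c = 2+9 = 11
m=3,n=4: odd sum, c = 11-4 = 7
m=3,n=5: even sum, c = 7+15 = 22
m=3,n=6: odd sum, c = 22-6 = 16
m=4,n=3: odd sum, c = 16-3 = 13
m=4,n=4: even sum, c = 13+16 = 29
m=4,n=5: odd sum, c = 29-5 = 24
m=4,n=6: even sum, c = 24+24 = 48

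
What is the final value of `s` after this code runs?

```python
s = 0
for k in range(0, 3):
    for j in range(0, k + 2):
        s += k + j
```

k=0,j=0: s = 0+0 = 0
k=0,j=1: s = 0+1 = 1
k=1,j=0: s = 1+1 = 2
k=1,j=1: s = 2+2 = 4
k=1,j=2: s = 4+3 = 7
k=2,j=0: s = 7+2 = 9
k=2,j=1: s = 9+3 = 12
k=2,j=2: s = 12+4 = 16
k=2,j=3: s = 16+5 = 21

21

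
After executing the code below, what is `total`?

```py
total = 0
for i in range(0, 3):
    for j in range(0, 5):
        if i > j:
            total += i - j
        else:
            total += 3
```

i=0,j=0: not 0>0, total = 0+3 = 3
i=0,j=1: not 0>1, total = 3+3 = 6
i=0,j=2: not 0>2, total = 6+3 = 9
i=0,j=3: not 0>3, total = 9+3 = 12
i=0,j=4: not 0>4, total = 12+3 = 15
i=1,j=0: 1>0, total = 15+1 = 16
i=1,j=1: not 1>1, total = 16+3 = 19
i=1,j=2: not 1>2, total = 19+3 = 22
i=1,j=3: not 1>3, total = 22+3 = 25
i=1,j=4: not 1>4, total = 25+3 = 28
i=2,j=0: 2>0, total = 28+2 = 30
i=2,j=1: 2>1, total = 30+1 = 31
i=2,j=2: not 2>2, total = 31+3 = 34
i=2,j=3: not 2>3, total = 34+3 = 37
i=2,j=4: not 2>4, total = 37+3 = 40

40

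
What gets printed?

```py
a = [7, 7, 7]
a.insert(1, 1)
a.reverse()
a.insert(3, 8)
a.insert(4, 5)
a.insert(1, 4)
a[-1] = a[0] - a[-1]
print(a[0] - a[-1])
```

7

insert 1 at 1 → [7, 1, 7, 7]
reverse → [7, 7, 1, 7]
insert 8 at 3 → [7, 7, 1, 8, 7]
insert 5 at 4 → [7, 7, 1, 8, 5, 7]
insert 4 at 1 → [7, 4, 7, 1, 8, 5, 7]
a[-1] = a[0]-a[-1] = 7-7 = 0 → [7, 4, 7, 1, 8, 5, 0]
a[0]-a[-1] = 7-0 = 7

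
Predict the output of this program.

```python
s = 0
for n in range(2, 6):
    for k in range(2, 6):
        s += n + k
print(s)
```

n=2,k=2: s = 0+4 = 4
n=2,k=3: s = 4+5 = 9
n=2,k=4: s = 9+6 = 15
n=2,k=5: s = 15+7 = 22
n=3,k=2: s = 22+5 = 27
n=3,k=3: s = 27+6 = 33
n=3,k=4: s = 33+7 = 40
n=3,k=5: s = 40+8 = 48
n=4,k=2: s = 48+6 = 54
n=4,k=3: s = 54+7 = 61
n=4,k=4: s = 61+8 = 69
n=4,k=5: s = 69+9 = 78
n=5,k=2: s = 78+7 = 85
n=5,k=3: s = 85+8 = 93
n=5,k=4: s = 93+9 = 102
n=5,k=5: s = 102+10 = 112

112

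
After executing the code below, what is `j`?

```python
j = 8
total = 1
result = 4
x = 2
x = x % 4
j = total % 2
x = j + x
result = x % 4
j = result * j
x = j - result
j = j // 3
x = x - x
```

1

x = 2%4 = 2
j = 1%2 = 1
x = 1+2 = 3
result = 3%4 = 3
j = 3*1 = 3
x = 3-3 = 0
j = 3//3 = 1
x = 0-0 = 0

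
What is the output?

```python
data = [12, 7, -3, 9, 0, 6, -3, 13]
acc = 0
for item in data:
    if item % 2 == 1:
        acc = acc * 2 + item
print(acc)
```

131

item=12: not odd
item=7: odd, acc = 0*2+7 = 7
item=-3: odd, acc = 7*2+(-3) = 11
item=9: odd, acc = 11*2+9 = 31
item=0: not odd
item=6: not odd
item=-3: odd, acc = 31*2+(-3) = 59
item=13: odd, acc = 59*2+13 = 131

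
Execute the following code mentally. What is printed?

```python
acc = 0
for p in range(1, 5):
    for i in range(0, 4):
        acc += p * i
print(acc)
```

p=1,i=0: acc = 0+0 = 0
p=1,i=1: acc = 0+1 = 1
p=1,i=2: acc = 1+2 = 3
p=1,i=3: acc = 3+3 = 6
p=2,i=0: acc = 6+0 = 6
p=2,i=1: acc = 6+2 = 8
p=2,i=2: acc = 8+4 = 12
p=2,i=3: acc = 12+6 = 18
p=3,i=0: acc = 18+0 = 18
p=3,i=1: acc = 18+3 = 21
p=3,i=2: acc = 21+6 = 27
p=3,i=3: acc = 27+9 = 36
p=4,i=0: acc = 36+0 = 36
p=4,i=1: acc = 36+4 = 40
p=4,i=2: acc = 40+8 = 48
p=4,i=3: acc = 48+12 = 60

60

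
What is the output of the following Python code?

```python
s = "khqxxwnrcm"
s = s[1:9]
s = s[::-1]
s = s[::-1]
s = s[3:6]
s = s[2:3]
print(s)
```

slice [1:9] → 'hqxxwnrc'
reverse → 'crnwxxqh'
reverse → 'hqxxwnrc'
slice [3:6] → 'xwn'
slice [2:3] → 'n'

n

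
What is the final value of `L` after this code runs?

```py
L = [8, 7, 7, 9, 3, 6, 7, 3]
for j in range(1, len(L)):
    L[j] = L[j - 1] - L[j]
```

j=1: L[1] = 8-7 = 1 → [8, 1, 7, 9, 3, 6, 7, 3]
j=2: L[2] = 1-7 = -6 → [8, 1, -6, 9, 3, 6, 7, 3]
j=3: L[3] = (-6)-9 = -15 → [8, 1, -6, -15, 3, 6, 7, 3]
j=4: L[4] = (-15)-3 = -18 → [8, 1, -6, -15, -18, 6, 7, 3]
j=5: L[5] = (-18)-6 = -24 → [8, 1, -6, -15, -18, -24, 7, 3]
j=6: L[6] = (-24)-7 = -31 → [8, 1, -6, -15, -18, -24, -31, 3]
j=7: L[7] = (-31)-3 = -34 → [8, 1, -6, -15, -18, -24, -31, -34]

[8, 1, -6, -15, -18, -24, -31, -34]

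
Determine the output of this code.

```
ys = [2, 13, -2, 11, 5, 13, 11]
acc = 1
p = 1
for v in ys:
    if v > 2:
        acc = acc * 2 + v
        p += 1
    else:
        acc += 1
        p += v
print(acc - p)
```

v=2: not >2, acc = 1+1 = 2; p=3
v=13: >2, acc = 2*2+13 = 17; p=4
v=-2: not >2, acc = 17+1 = 18; p=2
v=11: >2, acc = 18*2+11 = 47; p=3
v=5: >2, acc = 47*2+5 = 99; p=4
v=13: >2, acc = 99*2+13 = 211; p=5
v=11: >2, acc = 211*2+11 = 433; p=6
acc-p = 433-6 = 427

427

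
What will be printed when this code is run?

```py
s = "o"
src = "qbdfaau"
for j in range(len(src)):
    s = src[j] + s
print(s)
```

uaafdbqo

j=0: prepend 'q' → 'qo'
j=1: prepend 'b' → 'bqo'
j=2: prepend 'd' → 'dbqo'
j=3: prepend 'f' → 'fdbqo'
j=4: prepend 'a' → 'afdbqo'
j=5: prepend 'a' → 'aafdbqo'
j=6: prepend 'u' → 'uaafdbqo'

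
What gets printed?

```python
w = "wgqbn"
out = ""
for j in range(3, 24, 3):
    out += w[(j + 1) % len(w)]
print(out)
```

nqwbgnq

j=3: add w[4]='n' → 'n'
j=6: add w[2]='q' → 'nq'
j=9: add w[0]='w' → 'nqw'
j=12: add w[3]='b' → 'nqwb'
j=15: add w[1]='g' → 'nqwbg'
j=18: add w[4]='n' → 'nqwbgn'
j=21: add w[2]='q' → 'nqwbgnq'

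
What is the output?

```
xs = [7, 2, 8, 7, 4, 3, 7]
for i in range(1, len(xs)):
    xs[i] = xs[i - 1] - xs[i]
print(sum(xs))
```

-56

i=1: xs[1] = 7-2 = 5 → [7, 5, 8, 7, 4, 3, 7]
i=2: xs[2] = 5-8 = -3 → [7, 5, -3, 7, 4, 3, 7]
i=3: xs[3] = (-3)-7 = -10 → [7, 5, -3, -10, 4, 3, 7]
i=4: xs[4] = (-10)-4 = -14 → [7, 5, -3, -10, -14, 3, 7]
i=5: xs[5] = (-14)-3 = -17 → [7, 5, -3, -10, -14, -17, 7]
i=6: xs[6] = (-17)-7 = -24 → [7, 5, -3, -10, -14, -17, -24]
sum = -56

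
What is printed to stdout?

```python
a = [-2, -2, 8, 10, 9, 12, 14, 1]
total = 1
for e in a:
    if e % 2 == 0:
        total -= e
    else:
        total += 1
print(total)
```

e=-2: even, total = 1-(-2) = 3
e=-2: even, total = 3-(-2) = 5
e=8: even, total = 5-8 = -3
e=10: even, total = (-3)-10 = -13
e=9: not even, total = (-13)+1 = -12
e=12: even, total = (-12)-12 = -24
e=14: even, total = (-24)-14 = -38
e=1: not even, total = (-38)+1 = -37

-37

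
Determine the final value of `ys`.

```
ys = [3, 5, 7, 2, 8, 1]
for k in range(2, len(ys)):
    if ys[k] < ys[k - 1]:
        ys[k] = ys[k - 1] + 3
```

[3, 5, 7, 10, 13, 16]

k=2: 7>=5, unchanged → [3, 5, 7, 2, 8, 1]
k=3: 2<7, ys[3] = 7+3 = 10 → [3, 5, 7, 10, 8, 1]
k=4: 8<10, ys[4] = 10+3 = 13 → [3, 5, 7, 10, 13, 1]
k=5: 1<13, ys[5] = 13+3 = 16 → [3, 5, 7, 10, 13, 16]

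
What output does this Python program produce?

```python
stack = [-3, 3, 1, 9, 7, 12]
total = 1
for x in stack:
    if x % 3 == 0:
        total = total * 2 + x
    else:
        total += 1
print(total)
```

x=-3: %3==0, total = 1*2+(-3) = -1
x=3: %3==0, total = (-1)*2+3 = 1
x=1: not %3==0, total = 1+1 = 2
x=9: %3==0, total = 2*2+9 = 13
x=7: not %3==0, total = 13+1 = 14
x=12: %3==0, total = 14*2+12 = 40

40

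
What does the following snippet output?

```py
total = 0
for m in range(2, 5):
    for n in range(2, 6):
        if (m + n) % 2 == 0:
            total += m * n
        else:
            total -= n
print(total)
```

m=2,n=2: even sum, total = 0+4 = 4
m=2,n=3: odd sum, total = 4-3 = 1
m=2,n=4: even sum, total = 1+8 = 9
m=2,n=5: odd sum, total = 9-5 = 4
m=3,n=2: odd sum, total = 4-2 = 2
m=3,n=3: even sum, total = 2+9 = 11
m=3,n=4: odd sum, total = 11-4 = 7
m=3,n=5: even sum, total = 7+15 = 22
m=4,n=2: even sum, total = 22+8 = 30
m=4,n=3: odd sum, total = 30-3 = 27
m=4,n=4: even sum, total = 27+16 = 43
m=4,n=5: odd sum, total = 43-5 = 38

38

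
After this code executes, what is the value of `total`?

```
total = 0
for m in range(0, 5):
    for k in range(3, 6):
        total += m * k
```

120

m=0,k=3: total = 0+0 = 0
m=0,k=4: total = 0+0 = 0
m=0,k=5: total = 0+0 = 0
m=1,k=3: total = 0+3 = 3
m=1,k=4: total = 3+4 = 7
m=1,k=5: total = 7+5 = 12
m=2,k=3: total = 12+6 = 18
m=2,k=4: total = 18+8 = 26
m=2,k=5: total = 26+10 = 36
m=3,k=3: total = 36+9 = 45
m=3,k=4: total = 45+12 = 57
m=3,k=5: total = 57+15 = 72
m=4,k=3: total = 72+12 = 84
m=4,k=4: total = 84+16 = 100
m=4,k=5: total = 100+20 = 120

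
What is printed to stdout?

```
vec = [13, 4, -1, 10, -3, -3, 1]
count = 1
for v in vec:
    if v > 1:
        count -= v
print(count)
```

v=13: >1, count = 1-13 = -12
v=4: >1, count = (-12)-4 = -16
v=-1: not >1
v=10: >1, count = (-16)-10 = -26
v=-3: not >1
v=-3: not >1
v=1: not >1

-26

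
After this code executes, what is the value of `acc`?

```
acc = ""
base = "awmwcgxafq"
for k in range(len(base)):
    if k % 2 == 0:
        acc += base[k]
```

k=0: add 'a' → 'a'
k=1: skip
k=2: add 'm' → 'am'
k=3: skip
k=4: add 'c' → 'amc'
k=5: skip
k=6: add 'x' → 'amcx'
k=7: skip
k=8: add 'f' → 'amcxf'
k=9: skip

'amcxf'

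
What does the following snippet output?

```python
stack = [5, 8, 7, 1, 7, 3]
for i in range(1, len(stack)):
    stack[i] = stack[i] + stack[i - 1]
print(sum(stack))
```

i=1: stack[1] = 8+5 = 13 → [5, 13, 7, 1, 7, 3]
i=2: stack[2] = 7+13 = 20 → [5, 13, 20, 1, 7, 3]
i=3: stack[3] = 1+20 = 21 → [5, 13, 20, 21, 7, 3]
i=4: stack[4] = 7+21 = 28 → [5, 13, 20, 21, 28, 3]
i=5: stack[5] = 3+28 = 31 → [5, 13, 20, 21, 28, 31]
sum = 118

118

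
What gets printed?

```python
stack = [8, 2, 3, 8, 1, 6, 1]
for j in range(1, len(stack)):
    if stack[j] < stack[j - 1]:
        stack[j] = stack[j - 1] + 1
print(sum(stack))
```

j=1: 2<8, stack[1] = 8+1 = 9 → [8, 9, 3, 8, 1, 6, 1]
j=2: 3<9, stack[2] = 9+1 = 10 → [8, 9, 10, 8, 1, 6, 1]
j=3: 8<10, stack[3] = 10+1 = 11 → [8, 9, 10, 11, 1, 6, 1]
j=4: 1<11, stack[4] = 11+1 = 12 → [8, 9, 10, 11, 12, 6, 1]
j=5: 6<12, stack[5] = 12+1 = 13 → [8, 9, 10, 11, 12, 13, 1]
j=6: 1<13, stack[6] = 13+1 = 14 → [8, 9, 10, 11, 12, 13, 14]
sum = 77

77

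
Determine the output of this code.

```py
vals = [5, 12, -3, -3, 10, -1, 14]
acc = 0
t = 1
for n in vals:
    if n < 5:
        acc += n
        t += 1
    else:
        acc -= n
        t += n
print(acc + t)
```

-3

n=5: not <5, acc = 0-5 = -5; t=6
n=12: not <5, acc = (-5)-12 = -17; t=18
n=-3: <5, acc = (-17)+(-3) = -20; t=19
n=-3: <5, acc = (-20)+(-3) = -23; t=20
n=10: not <5, acc = (-23)-10 = -33; t=30
n=-1: <5, acc = (-33)+(-1) = -34; t=31
n=14: not <5, acc = (-34)-14 = -48; t=45
acc+t = (-48)+45 = -3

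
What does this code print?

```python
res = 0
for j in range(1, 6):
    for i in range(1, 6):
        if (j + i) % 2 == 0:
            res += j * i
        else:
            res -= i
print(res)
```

81

j=1,i=1: even sum, res = 0+1 = 1
j=1,i=2: odd sum, res = 1-2 = -1
j=1,i=3: even sum, res = (-1)+3 = 2
j=1,i=4: odd sum, res = 2-4 = -2
j=1,i=5: even sum, res = (-2)+5 = 3
j=2,i=1: odd sum, res = 3-1 = 2
j=2,i=2: even sum, res = 2+4 = 6
j=2,i=3: odd sum, res = 6-3 = 3
j=2,i=4: even sum, res = 3+8 = 11
j=2,i=5: odd sum, res = 11-5 = 6
j=3,i=1: even sum, res = 6+3 = 9
j=3,i=2: odd sum, res = 9-2 = 7
j=3,i=3: even sum, res = 7+9 = 16
j=3,i=4: odd sum, res = 16-4 = 12
j=3,i=5: even sum, res = 12+15 = 27
j=4,i=1: odd sum, res = 27-1 = 26
j=4,i=2: even sum, res = 26+8 = 34
j=4,i=3: odd sum, res = 34-3 = 31
j=4,i=4: even sum, res = 31+16 = 47
j=4,i=5: odd sum, res = 47-5 = 42
j=5,i=1: even sum, res = 42+5 = 47
j=5,i=2: odd sum, res = 47-2 = 45
j=5,i=3: even sum, res = 45+15 = 60
j=5,i=4: odd sum, res = 60-4 = 56
j=5,i=5: even sum, res = 56+25 = 81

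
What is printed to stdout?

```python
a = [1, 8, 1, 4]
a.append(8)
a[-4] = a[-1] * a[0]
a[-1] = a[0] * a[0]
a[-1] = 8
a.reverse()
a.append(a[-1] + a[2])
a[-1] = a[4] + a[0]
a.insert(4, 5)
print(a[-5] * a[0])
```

8

append 8 → [1, 8, 1, 4, 8]
a[-4] = a[-1]*a[0] = 8*1 = 8 → [1, 8, 1, 4, 8]
a[-1] = a[0]*a[0] = 1*1 = 1 → [1, 8, 1, 4, 1]
a[-1] = 8 → [1, 8, 1, 4, 8]
reverse → [8, 4, 1, 8, 1]
append a[-1]+a[2] = 1+1 = 2 → [8, 4, 1, 8, 1, 2]
a[-1] = a[4]+a[0] = 1+8 = 9 → [8, 4, 1, 8, 1, 9]
insert 5 at 4 → [8, 4, 1, 8, 5, 1, 9]
a[-5]*a[0] = 1*8 = 8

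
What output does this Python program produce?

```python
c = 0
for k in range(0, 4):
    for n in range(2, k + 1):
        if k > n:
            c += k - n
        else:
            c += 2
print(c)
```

k=2,n=2: not 2>2, c = 0+2 = 2
k=3,n=2: 3>2, c = 2+1 = 3
k=3,n=3: not 3>3, c = 3+2 = 5

5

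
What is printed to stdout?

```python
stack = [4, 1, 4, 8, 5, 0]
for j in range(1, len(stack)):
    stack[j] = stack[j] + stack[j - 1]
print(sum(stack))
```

79

j=1: stack[1] = 1+4 = 5 → [4, 5, 4, 8, 5, 0]
j=2: stack[2] = 4+5 = 9 → [4, 5, 9, 8, 5, 0]
j=3: stack[3] = 8+9 = 17 → [4, 5, 9, 17, 5, 0]
j=4: stack[4] = 5+17 = 22 → [4, 5, 9, 17, 22, 0]
j=5: stack[5] = 0+22 = 22 → [4, 5, 9, 17, 22, 22]
sum = 79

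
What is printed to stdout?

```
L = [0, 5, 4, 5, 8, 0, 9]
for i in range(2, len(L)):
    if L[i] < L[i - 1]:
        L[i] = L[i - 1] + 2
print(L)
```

i=2: 4<5, L[2] = 5+2 = 7 → [0, 5, 7, 5, 8, 0, 9]
i=3: 5<7, L[3] = 7+2 = 9 → [0, 5, 7, 9, 8, 0, 9]
i=4: 8<9, L[4] = 9+2 = 11 → [0, 5, 7, 9, 11, 0, 9]
i=5: 0<11, L[5] = 11+2 = 13 → [0, 5, 7, 9, 11, 13, 9]
i=6: 9<13, L[6] = 13+2 = 15 → [0, 5, 7, 9, 11, 13, 15]

[0, 5, 7, 9, 11, 13, 15]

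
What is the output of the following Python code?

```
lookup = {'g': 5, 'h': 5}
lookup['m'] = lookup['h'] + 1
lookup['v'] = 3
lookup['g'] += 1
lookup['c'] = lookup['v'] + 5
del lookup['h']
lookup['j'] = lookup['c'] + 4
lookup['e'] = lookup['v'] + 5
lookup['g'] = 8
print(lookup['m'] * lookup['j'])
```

lookup['m'] = lookup['h']+1 = 6 → {'g': 5, 'h': 5, 'm': 6}
lookup['v'] = 3 → {'g': 5, 'h': 5, 'm': 6, 'v': 3}
lookup['g'] = 5+1 = 6 → {'g': 6, 'h': 5, 'm': 6, 'v': 3}
lookup['c'] = lookup['v']+5 = 8 → {'g': 6, 'h': 5, 'm': 6, 'v': 3, 'c': 8}
del 'h' → {'g': 6, 'm': 6, 'v': 3, 'c': 8}
lookup['j'] = lookup['c']+4 = 12 → {'g': 6, 'm': 6, 'v': 3, 'c': 8, 'j': 12}
lookup['e'] = lookup['v']+5 = 8 → {'g': 6, 'm': 6, 'v': 3, 'c': 8, 'j': 12, 'e': 8}
lookup['g'] = 8 → {'g': 8, 'm': 6, 'v': 3, 'c': 8, 'j': 12, 'e': 8}
lookup['m']*lookup['j'] = 6*12 = 72

72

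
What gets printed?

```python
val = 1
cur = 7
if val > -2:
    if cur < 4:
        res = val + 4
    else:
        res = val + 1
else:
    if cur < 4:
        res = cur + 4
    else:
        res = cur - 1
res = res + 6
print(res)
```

val=1, cur=7
val > -2 is True; cur < 4 is False
→ res = val + 1 = 2
res = 2+6 = 8

8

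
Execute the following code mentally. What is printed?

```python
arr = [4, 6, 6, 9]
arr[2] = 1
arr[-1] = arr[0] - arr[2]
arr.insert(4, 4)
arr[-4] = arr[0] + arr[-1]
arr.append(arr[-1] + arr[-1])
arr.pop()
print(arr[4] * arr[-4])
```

arr[2] = 1 → [4, 6, 1, 9]
arr[-1] = arr[0]-arr[2] = 4-1 = 3 → [4, 6, 1, 3]
insert 4 at 4 → [4, 6, 1, 3, 4]
arr[-4] = arr[0]+arr[-1] = 4+4 = 8 → [4, 8, 1, 3, 4]
append arr[-1]+arr[-1] = 4+4 = 8 → [4, 8, 1, 3, 4, 8]
pop() removes 8 → [4, 8, 1, 3, 4]
arr[4]*arr[-4] = 4*8 = 32

32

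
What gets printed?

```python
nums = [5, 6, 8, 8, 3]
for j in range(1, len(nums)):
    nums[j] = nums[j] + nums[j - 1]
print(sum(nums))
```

j=1: nums[1] = 6+5 = 11 → [5, 11, 8, 8, 3]
j=2: nums[2] = 8+11 = 19 → [5, 11, 19, 8, 3]
j=3: nums[3] = 8+19 = 27 → [5, 11, 19, 27, 3]
j=4: nums[4] = 3+27 = 30 → [5, 11, 19, 27, 30]
sum = 92

92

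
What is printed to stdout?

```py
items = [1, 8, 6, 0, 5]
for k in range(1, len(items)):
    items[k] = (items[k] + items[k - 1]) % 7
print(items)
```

k=1: items[1] = (8+1)%7 = 2 → [1, 2, 6, 0, 5]
k=2: items[2] = (6+2)%7 = 1 → [1, 2, 1, 0, 5]
k=3: items[3] = (0+1)%7 = 1 → [1, 2, 1, 1, 5]
k=4: items[4] = (5+1)%7 = 6 → [1, 2, 1, 1, 6]

[1, 2, 1, 1, 6]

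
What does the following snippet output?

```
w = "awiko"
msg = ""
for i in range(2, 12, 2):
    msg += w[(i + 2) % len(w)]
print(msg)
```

i=2: add w[4]='o' → 'o'
i=4: add w[1]='w' → 'ow'
i=6: add w[3]='k' → 'owk'
i=8: add w[0]='a' → 'owka'
i=10: add w[2]='i' → 'owkai'

owkai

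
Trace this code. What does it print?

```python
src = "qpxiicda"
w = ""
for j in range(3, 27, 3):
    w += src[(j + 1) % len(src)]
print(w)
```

j=3: add src[4]='i' → 'i'
j=6: add src[7]='a' → 'ia'
j=9: add src[2]='x' → 'iax'
j=12: add src[5]='c' → 'iaxc'
j=15: add src[0]='q' → 'iaxcq'
j=18: add src[3]='i' → 'iaxcqi'
j=21: add src[6]='d' → 'iaxcqid'
j=24: add src[1]='p' → 'iaxcqidp'

iaxcqidp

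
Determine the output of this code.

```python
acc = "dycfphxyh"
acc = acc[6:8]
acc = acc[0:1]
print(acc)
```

x

slice [6:8] → 'xy'
slice [0:1] → 'x'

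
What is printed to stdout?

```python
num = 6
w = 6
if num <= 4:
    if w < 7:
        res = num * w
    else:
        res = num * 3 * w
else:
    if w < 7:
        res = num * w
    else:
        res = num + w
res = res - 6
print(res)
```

30

num=6, w=6
num <= 4 is False; w < 7 is True
→ res = num * w = 36
res = 36-6 = 30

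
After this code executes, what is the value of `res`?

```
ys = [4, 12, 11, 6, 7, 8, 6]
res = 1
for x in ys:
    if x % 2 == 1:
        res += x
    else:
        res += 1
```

24

x=4: not odd, res = 1+1 = 2
x=12: not odd, res = 2+1 = 3
x=11: odd, res = 3+11 = 14
x=6: not odd, res = 14+1 = 15
x=7: odd, res = 15+7 = 22
x=8: not odd, res = 22+1 = 23
x=6: not odd, res = 23+1 = 24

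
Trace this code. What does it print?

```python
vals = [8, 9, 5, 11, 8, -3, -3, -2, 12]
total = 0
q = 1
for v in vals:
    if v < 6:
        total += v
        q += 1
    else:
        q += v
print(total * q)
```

-159

v=8: not <6; q=9
v=9: not <6; q=18
v=5: <6, total = 0+5 = 5; q=19
v=11: not <6; q=30
v=8: not <6; q=38
v=-3: <6, total = 5+(-3) = 2; q=39
v=-3: <6, total = 2+(-3) = -1; q=40
v=-2: <6, total = (-1)+(-2) = -3; q=41
v=12: not <6; q=53
total*q = (-3)*53 = -159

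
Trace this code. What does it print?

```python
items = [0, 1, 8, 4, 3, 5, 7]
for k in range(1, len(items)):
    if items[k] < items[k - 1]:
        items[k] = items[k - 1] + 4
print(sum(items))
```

81

k=1: 1>=0, unchanged → [0, 1, 8, 4, 3, 5, 7]
k=2: 8>=1, unchanged → [0, 1, 8, 4, 3, 5, 7]
k=3: 4<8, items[3] = 8+4 = 12 → [0, 1, 8, 12, 3, 5, 7]
k=4: 3<12, items[4] = 12+4 = 16 → [0, 1, 8, 12, 16, 5, 7]
k=5: 5<16, items[5] = 16+4 = 20 → [0, 1, 8, 12, 16, 20, 7]
k=6: 7<20, items[6] = 20+4 = 24 → [0, 1, 8, 12, 16, 20, 24]
sum = 81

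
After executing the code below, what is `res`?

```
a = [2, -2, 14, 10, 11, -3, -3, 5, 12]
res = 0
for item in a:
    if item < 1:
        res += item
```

-8

item=2: not <1
item=-2: <1, res = 0+(-2) = -2
item=14: not <1
item=10: not <1
item=11: not <1
item=-3: <1, res = (-2)+(-3) = -5
item=-3: <1, res = (-5)+(-3) = -8
item=5: not <1
item=12: not <1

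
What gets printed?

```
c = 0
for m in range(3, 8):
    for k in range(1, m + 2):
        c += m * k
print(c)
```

615

m=3,k=1: c = 0+3 = 3
m=3,k=2: c = 3+6 = 9
m=3,k=3: c = 9+9 = 18
m=3,k=4: c = 18+12 = 30
m=4,k=1: c = 30+4 = 34
m=4,k=2: c = 34+8 = 42
m=4,k=3: c = 42+12 = 54
m=4,k=4: c = 54+16 = 70
m=4,k=5: c = 70+20 = 90
m=5,k=1: c = 90+5 = 95
m=5,k=2: c = 95+10 = 105
m=5,k=3: c = 105+15 = 120
m=5,k=4: c = 120+20 = 140
m=5,k=5: c = 140+25 = 165
m=5,k=6: c = 165+30 = 195
m=6,k=1: c = 195+6 = 201
m=6,k=2: c = 201+12 = 213
m=6,k=3: c = 213+18 = 231
m=6,k=4: c = 231+24 = 255
m=6,k=5: c = 255+30 = 285
m=6,k=6: c = 285+36 = 321
m=6,k=7: c = 321+42 = 363
m=7,k=1: c = 363+7 = 370
m=7,k=2: c = 370+14 = 384
m=7,k=3: c = 384+21 = 405
m=7,k=4: c = 405+28 = 433
m=7,k=5: c = 433+35 = 468
m=7,k=6: c = 468+42 = 510
m=7,k=7: c = 510+49 = 559
m=7,k=8: c = 559+56 = 615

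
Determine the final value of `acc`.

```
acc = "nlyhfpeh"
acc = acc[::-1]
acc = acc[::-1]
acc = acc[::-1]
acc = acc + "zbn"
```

reverse → 'hepfhyln'
reverse → 'nlyhfpeh'
reverse → 'hepfhyln'
+ 'zbn' → 'hepfhylnzbn'

'hepfhylnzbn'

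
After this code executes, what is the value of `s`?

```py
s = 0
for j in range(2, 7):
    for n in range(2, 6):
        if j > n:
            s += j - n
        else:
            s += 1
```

30

j=2,n=2: not 2>2, s = 0+1 = 1
j=2,n=3: not 2>3, s = 1+1 = 2
j=2,n=4: not 2>4, s = 2+1 = 3
j=2,n=5: not 2>5, s = 3+1 = 4
j=3,n=2: 3>2, s = 4+1 = 5
j=3,n=3: not 3>3, s = 5+1 = 6
j=3,n=4: not 3>4, s = 6+1 = 7
j=3,n=5: not 3>5, s = 7+1 = 8
j=4,n=2: 4>2, s = 8+2 = 10
j=4,n=3: 4>3, s = 10+1 = 11
j=4,n=4: not 4>4, s = 11+1 = 12
j=4,n=5: not 4>5, s = 12+1 = 13
j=5,n=2: 5>2, s = 13+3 = 16
j=5,n=3: 5>3, s = 16+2 = 18
j=5,n=4: 5>4, s = 18+1 = 19
j=5,n=5: not 5>5, s = 19+1 = 20
j=6,n=2: 6>2, s = 20+4 = 24
j=6,n=3: 6>3, s = 24+3 = 27
j=6,n=4: 6>4, s = 27+2 = 29
j=6,n=5: 6>5, s = 29+1 = 30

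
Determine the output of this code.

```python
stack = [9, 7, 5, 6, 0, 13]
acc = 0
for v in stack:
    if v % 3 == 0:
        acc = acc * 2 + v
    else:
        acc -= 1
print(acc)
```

v=9: %3==0, acc = 0*2+9 = 9
v=7: not %3==0, acc = 9-1 = 8
v=5: not %3==0, acc = 8-1 = 7
v=6: %3==0, acc = 7*2+6 = 20
v=0: %3==0, acc = 20*2+0 = 40
v=13: not %3==0, acc = 40-1 = 39

39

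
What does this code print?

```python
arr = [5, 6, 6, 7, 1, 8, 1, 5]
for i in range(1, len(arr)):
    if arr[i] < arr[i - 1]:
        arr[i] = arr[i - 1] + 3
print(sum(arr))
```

i=1: 6>=5, unchanged → [5, 6, 6, 7, 1, 8, 1, 5]
i=2: 6>=6, unchanged → [5, 6, 6, 7, 1, 8, 1, 5]
i=3: 7>=6, unchanged → [5, 6, 6, 7, 1, 8, 1, 5]
i=4: 1<7, arr[4] = 7+3 = 10 → [5, 6, 6, 7, 10, 8, 1, 5]
i=5: 8<10, arr[5] = 10+3 = 13 → [5, 6, 6, 7, 10, 13, 1, 5]
i=6: 1<13, arr[6] = 13+3 = 16 → [5, 6, 6, 7, 10, 13, 16, 5]
i=7: 5<16, arr[7] = 16+3 = 19 → [5, 6, 6, 7, 10, 13, 16, 19]
sum = 82

82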